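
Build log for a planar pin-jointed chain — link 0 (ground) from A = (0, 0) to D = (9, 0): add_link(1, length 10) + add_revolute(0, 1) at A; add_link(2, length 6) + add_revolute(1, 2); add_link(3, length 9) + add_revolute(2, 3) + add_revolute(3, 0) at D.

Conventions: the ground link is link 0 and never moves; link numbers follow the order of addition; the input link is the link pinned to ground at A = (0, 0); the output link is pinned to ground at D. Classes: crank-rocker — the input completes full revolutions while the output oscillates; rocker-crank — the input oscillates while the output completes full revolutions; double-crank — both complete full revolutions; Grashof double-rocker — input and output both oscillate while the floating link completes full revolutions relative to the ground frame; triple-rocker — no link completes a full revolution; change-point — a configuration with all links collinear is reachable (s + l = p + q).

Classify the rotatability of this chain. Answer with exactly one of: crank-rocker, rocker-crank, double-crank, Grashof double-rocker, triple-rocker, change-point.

lengths: ground=9, input=10, coupler=6, output=9
sorted: s=6 (shortest), l=10 (longest), p+q=18
s + l = 16 vs p + q = 18
s + l < p + q (Grashof) with shortest = coupler link → Grashof double-rocker

Grashof double-rocker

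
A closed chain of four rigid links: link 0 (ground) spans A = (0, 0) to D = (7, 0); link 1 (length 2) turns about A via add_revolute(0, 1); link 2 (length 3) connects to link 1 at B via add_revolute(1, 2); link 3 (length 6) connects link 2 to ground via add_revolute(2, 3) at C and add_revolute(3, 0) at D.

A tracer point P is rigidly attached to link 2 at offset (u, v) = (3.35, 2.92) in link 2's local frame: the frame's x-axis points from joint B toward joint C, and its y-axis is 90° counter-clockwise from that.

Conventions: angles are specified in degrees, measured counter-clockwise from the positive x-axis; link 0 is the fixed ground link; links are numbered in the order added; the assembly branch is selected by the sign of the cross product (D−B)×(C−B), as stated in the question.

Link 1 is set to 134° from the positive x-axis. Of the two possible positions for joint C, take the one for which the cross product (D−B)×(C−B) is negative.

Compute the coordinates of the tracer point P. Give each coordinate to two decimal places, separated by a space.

A=(0,0), D=(7.00,0)
B = A + 2.00·(cos134°, sin134°) = (-1.3893, 1.4387)
|BD| = 8.5118
circle(B,3.00) ∩ circle(D,6.00): a=2.6699, h=1.3682
  candidates: C₊=(1.4734,2.3359) cross=11.646; C₋=(1.0109,-0.3611) cross=-11.646
  branch - wants cross < 0 → take C=(1.0109,-0.3611) (cross=-11.646)
ex = (C−B)/|BC| = (0.8001,-0.5999); ey = (0.5999,0.8001)
P = B + 3.35·ex + 2.92·ey = (3.0426,1.7651)

3.04 1.77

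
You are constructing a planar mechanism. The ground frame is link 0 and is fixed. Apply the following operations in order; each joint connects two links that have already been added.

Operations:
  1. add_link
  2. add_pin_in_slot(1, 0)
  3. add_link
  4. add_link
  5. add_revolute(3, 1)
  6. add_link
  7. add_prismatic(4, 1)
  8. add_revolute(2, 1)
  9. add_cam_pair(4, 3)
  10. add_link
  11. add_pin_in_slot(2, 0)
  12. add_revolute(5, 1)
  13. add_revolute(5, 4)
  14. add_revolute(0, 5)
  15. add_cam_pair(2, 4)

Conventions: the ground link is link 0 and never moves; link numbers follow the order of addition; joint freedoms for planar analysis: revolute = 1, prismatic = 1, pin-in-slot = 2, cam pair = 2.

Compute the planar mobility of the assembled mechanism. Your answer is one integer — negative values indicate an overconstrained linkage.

ground; <1,0,0>
#1 <2,0,0>
PS:1↔0 J2 <2,0,1>
#2 <3,0,1>
#3 <4,0,1>
R:3↔1 J1 <4,1,1>
#4 <5,1,1>
P:4↔1 J1 <5,2,1>
R:2↔1 J1 <5,3,1>
C:4↔3 J2 <5,3,2>
#5 <6,3,2>
PS:2↔0 J2 <6,3,3>
R:5↔1 J1 <6,4,3>
R:5↔4 J1 <6,5,3>
R:0↔5 J1 <6,6,3>
C:2↔4 J2 <6,6,4>
3×5 − 2×6 − 1×4 = -1

M = -1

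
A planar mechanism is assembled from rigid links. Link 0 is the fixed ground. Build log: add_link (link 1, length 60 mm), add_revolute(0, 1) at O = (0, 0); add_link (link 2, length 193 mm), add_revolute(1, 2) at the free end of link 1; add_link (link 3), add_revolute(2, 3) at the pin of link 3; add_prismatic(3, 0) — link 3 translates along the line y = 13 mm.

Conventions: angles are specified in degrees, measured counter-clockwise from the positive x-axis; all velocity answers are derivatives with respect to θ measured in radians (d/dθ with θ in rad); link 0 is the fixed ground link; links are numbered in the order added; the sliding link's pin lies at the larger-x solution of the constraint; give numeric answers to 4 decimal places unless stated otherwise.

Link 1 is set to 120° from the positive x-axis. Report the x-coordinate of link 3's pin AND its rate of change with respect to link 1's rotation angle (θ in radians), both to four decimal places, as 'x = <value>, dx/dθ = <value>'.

geometry: r = 60 mm, L = 193 mm, e = 13 mm
crank pin P = (r cos θ, r sin θ) = (-30.000000, 51.961524)
h = r sin θ − e = 51.961524 − 13 = 38.961524
x = r cos θ + √(L² − h²) = -30.000000 + 189.026452 = 159.026452
dx/dθ = −r sin θ − h·r cos θ/√(L² − h²) (θ in radians; h = 38.961524) = -45.778021

x = 159.0265, dx/dθ = -45.7780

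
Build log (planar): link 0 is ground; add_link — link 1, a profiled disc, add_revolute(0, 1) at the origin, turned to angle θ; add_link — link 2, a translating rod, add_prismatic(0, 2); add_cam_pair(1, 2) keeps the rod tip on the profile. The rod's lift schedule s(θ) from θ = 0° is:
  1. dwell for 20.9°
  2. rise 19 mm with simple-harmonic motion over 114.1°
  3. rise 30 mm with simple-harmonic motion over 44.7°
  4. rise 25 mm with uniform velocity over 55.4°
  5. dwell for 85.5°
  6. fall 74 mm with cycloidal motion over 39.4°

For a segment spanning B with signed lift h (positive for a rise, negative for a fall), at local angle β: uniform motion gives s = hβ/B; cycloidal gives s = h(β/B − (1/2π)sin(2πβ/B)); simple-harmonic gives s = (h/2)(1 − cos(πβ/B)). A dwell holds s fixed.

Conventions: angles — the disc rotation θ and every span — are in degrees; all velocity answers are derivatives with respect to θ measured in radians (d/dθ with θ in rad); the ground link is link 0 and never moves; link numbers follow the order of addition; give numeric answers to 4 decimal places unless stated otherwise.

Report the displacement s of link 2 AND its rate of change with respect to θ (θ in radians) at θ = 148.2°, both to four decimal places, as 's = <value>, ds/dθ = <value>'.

seg 1 [0°–20.9°] dwell: s stays 0.0000
seg 2 [20.9°–135°] simple-harmonic, h=19: full span → s += 19 → s = 19.0000
seg 3 [135°–179.7°] simple-harmonic, h=30: θ=148.2° here. β=13.2, B=44.7. 30/2·(1 − cos(π·0.2953)) = 6.0051 → s = 25.0051
velocity in seg [135°–179.7°] (simple-harmonic), θ in radians: β = 13.2° = 0.2304 rad, B = 44.7° = 0.7802 rad; ds/dθ = (πh/(2B)) sin(πβ/B) = (π·30/(2·0.7802)) sin(π·0.2953) = 48.337489 mm/rad

s = 25.0051, ds/dθ = 48.3375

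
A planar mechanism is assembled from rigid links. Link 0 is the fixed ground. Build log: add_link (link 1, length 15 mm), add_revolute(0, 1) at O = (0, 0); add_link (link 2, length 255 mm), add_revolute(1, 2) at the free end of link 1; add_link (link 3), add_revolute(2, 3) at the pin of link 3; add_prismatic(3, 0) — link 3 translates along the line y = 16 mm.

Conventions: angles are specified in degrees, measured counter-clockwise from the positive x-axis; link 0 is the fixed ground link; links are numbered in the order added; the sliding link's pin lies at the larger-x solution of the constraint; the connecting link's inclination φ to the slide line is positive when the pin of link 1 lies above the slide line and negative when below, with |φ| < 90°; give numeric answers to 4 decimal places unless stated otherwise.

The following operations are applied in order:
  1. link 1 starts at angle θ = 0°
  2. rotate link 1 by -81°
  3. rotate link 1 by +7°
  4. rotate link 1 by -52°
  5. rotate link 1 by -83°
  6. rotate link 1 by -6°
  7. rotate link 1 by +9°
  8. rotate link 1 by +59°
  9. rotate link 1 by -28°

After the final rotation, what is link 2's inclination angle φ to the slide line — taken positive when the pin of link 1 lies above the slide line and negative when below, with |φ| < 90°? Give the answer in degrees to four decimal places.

geometry: r = 15 mm, L = 255 mm, e = 16 mm; θ starts at 0°
rotate link 1 by -81°: θ ← 0° -81° = -81°
rotate link 1 by +7°: θ ← -81° +7° = -74°
rotate link 1 by -52°: θ ← -74° -52° = -126°
rotate link 1 by -83°: θ ← -126° -83° = -209°
rotate link 1 by -6°: θ ← -209° -6° = -215°
rotate link 1 by +9°: θ ← -215° +9° = -206°
rotate link 1 by +59°: θ ← -206° +59° = -147°
rotate link 1 by -28°: θ ← -147° -28° = -175°
h = r sin θ − e = -1.307336 − 16 = -17.307336
sin φ = h / L = -17.307336 / 255 = -0.06787191
φ = arcsin(-0.06787191) = -3.891766°

-3.8918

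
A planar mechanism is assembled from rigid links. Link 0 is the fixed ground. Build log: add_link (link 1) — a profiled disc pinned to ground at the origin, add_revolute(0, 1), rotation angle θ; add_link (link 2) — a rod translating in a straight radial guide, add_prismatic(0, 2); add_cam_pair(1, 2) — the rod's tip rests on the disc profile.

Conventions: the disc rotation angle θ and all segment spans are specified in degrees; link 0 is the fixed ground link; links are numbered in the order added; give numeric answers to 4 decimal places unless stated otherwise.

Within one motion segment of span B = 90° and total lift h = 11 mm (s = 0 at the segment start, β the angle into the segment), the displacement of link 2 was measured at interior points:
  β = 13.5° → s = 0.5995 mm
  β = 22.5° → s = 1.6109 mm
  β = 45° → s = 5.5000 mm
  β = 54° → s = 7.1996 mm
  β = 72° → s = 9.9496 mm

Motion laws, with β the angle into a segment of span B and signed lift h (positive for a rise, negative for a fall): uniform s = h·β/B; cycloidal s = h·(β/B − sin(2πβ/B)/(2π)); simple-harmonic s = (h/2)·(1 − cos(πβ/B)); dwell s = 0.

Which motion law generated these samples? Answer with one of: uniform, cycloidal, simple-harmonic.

candidates at β/B = r: uniform s = h·r (linear in β); cycloidal s = h·(r − sin(2πr)/(2π)); simple-harmonic s = (h/2)(1 − cos(πr))
β=13.5°: printed 0.5995 | uniform 1.6500, cycloidal 0.2337, simple-harmonic 0.5995
β=22.5°: printed 1.6109 | uniform 2.7500, cycloidal 0.9993, simple-harmonic 1.6109
β=45°: printed 5.5000 | uniform 5.5000, cycloidal 5.5000, simple-harmonic 5.5000
β=54°: printed 7.1996 | uniform 6.6000, cycloidal 7.6290, simple-harmonic 7.1996
β=72°: printed 9.9496 | uniform 8.8000, cycloidal 10.4650, simple-harmonic 9.9496
only one law matches every sample → simple-harmonic

simple-harmonic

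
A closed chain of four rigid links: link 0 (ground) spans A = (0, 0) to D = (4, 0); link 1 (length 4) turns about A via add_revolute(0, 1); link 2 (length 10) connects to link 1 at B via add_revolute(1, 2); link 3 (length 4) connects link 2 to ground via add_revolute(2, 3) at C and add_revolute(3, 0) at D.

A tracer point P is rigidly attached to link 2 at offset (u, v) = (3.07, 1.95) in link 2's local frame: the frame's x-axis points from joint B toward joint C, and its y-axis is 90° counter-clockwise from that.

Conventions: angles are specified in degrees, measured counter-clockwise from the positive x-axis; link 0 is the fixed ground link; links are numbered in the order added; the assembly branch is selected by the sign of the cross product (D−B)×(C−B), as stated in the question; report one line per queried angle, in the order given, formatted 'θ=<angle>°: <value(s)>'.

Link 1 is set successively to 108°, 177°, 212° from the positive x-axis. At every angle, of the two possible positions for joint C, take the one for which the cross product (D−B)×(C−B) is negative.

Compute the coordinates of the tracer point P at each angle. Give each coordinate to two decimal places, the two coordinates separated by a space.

A=(0,0), D=(4.00,0)
θ=108°: B = A + 4.00·(cos108°, sin108°) = (-1.2361, 3.8042)
θ=108°: |BD| = 6.4721
θ=108°: circle(B,10.00) ∩ circle(D,4.00): a=9.7254, h=2.3273
θ=108°:   candidates: C₊=(7.9999,-0.0294) cross=15.062; C₋=(5.2640,-3.7950) cross=-15.062
θ=108°:   branch - wants cross < 0 → take C=(5.2640,-3.7950) (cross=-15.062)
θ=108°: ex = (C−B)/|BC| = (0.6500,-0.7599); ey = (0.7599,0.6500)
θ=108°: P = B + 3.07·ex + 1.95·ey = (2.2413,2.7388)
θ=177°: B = A + 4.00·(cos177°, sin177°) = (-3.9945, 0.2093)
θ=177°: |BD| = 7.9973
θ=177°: circle(B,10.00) ∩ circle(D,4.00): a=9.2504, h=3.7986
θ=177°:   candidates: C₊=(5.3522,3.7645) cross=30.379; C₋=(5.1533,-3.8301) cross=-30.379
θ=177°:   branch - wants cross < 0 → take C=(5.1533,-3.8301) (cross=-30.379)
θ=177°: ex = (C−B)/|BC| = (0.9148,-0.4039); ey = (0.4039,0.9148)
θ=177°: P = B + 3.07·ex + 1.95·ey = (-0.3984,0.7531)
θ=212°: B = A + 4.00·(cos212°, sin212°) = (-3.3922, -2.1197)
θ=212°: |BD| = 7.6901
θ=212°: circle(B,10.00) ∩ circle(D,4.00): a=9.3066, h=3.6588
θ=212°:   candidates: C₊=(4.5454,3.9626) cross=28.137; C₋=(6.5624,-3.0715) cross=-28.137
θ=212°:   branch - wants cross < 0 → take C=(6.5624,-3.0715) (cross=-28.137)
θ=212°: ex = (C−B)/|BC| = (0.9955,-0.0952); ey = (0.0952,0.9955)
θ=212°: P = B + 3.07·ex + 1.95·ey = (-0.1505,-0.4707)

θ=108°: 2.24 2.74
θ=177°: -0.40 0.75
θ=212°: -0.15 -0.47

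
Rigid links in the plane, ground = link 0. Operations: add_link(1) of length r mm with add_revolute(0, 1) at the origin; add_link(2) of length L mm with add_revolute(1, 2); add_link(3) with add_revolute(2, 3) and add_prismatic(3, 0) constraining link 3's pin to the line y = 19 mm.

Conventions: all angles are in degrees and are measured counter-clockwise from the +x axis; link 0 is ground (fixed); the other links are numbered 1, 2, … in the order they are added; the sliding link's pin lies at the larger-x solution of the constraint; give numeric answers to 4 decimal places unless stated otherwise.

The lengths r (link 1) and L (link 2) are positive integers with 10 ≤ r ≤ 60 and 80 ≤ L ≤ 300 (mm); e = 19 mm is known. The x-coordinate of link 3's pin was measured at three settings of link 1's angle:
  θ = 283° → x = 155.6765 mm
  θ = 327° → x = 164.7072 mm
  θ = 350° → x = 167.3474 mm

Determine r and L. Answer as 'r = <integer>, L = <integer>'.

constraint per measurement: (x − r cos θ)² + (r sin θ − e)² = L²
subtracting the θ₁ and θ₂ equations cancels the r² and L² terms:
r = (x₁² − x₂²) / (2[(x₁cos θ₁ + e sin θ₁) − (x₂cos θ₂ + e sin θ₂)]) = 13.0000 → r = 13
L² = (x₁ − r cos θ₁)² + (r sin θ₁ − e)² = 24336.0021 → L = 156.0000 → L = 156
check at θ₃=350°: x = 167.3474 (printed 167.3474) ✓

r = 13, L = 156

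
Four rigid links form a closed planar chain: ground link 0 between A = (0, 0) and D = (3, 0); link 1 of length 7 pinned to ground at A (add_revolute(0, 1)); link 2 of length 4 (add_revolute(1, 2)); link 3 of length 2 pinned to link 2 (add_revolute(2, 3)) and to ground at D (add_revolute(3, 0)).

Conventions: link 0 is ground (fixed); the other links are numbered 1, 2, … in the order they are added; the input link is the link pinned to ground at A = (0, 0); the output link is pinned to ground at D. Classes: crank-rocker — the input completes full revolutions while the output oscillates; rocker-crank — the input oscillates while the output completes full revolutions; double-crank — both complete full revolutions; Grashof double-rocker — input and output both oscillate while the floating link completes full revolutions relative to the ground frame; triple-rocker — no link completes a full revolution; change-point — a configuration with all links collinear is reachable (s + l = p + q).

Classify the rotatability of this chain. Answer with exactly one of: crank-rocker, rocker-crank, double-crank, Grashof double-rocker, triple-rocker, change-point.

lengths: ground=3, input=7, coupler=4, output=2
sorted: s=2 (shortest), l=7 (longest), p+q=7
s + l = 9 vs p + q = 7
s + l > p + q → non-Grashof → no link fully rotates → triple-rocker

triple-rocker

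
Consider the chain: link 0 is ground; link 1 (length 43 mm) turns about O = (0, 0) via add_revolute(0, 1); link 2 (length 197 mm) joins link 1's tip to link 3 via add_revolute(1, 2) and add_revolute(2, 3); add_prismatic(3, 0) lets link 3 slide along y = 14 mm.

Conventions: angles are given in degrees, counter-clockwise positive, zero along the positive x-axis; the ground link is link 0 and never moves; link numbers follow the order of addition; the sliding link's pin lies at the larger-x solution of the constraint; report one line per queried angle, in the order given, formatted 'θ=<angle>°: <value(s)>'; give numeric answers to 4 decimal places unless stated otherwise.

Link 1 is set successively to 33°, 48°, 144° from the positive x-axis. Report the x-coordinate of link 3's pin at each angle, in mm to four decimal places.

geometry: r = 43 mm, L = 197 mm, e = 14 mm
θ=33°: crank pin P = (r cos θ, r sin θ) = (36.062834, 23.419479)
θ=33°: h = r sin θ − e = 23.419479 − 14 = 9.419479
θ=33°: x = r cos θ + √(L² − h²) = 36.062834 + 196.774677 = 232.837511
θ=48°: crank pin P = (r cos θ, r sin θ) = (28.772616, 31.955227)
θ=48°: h = r sin θ − e = 31.955227 − 14 = 17.955227
θ=48°: x = r cos θ + √(L² − h²) = 28.772616 + 196.180044 = 224.952660
θ=144°: crank pin P = (r cos θ, r sin θ) = (-34.787731, 25.274766)
θ=144°: h = r sin θ − e = 25.274766 − 14 = 11.274766
θ=144°: x = r cos θ + √(L² − h²) = -34.787731 + 196.677095 = 161.889364

θ=33°: 232.8375
θ=48°: 224.9527
θ=144°: 161.8894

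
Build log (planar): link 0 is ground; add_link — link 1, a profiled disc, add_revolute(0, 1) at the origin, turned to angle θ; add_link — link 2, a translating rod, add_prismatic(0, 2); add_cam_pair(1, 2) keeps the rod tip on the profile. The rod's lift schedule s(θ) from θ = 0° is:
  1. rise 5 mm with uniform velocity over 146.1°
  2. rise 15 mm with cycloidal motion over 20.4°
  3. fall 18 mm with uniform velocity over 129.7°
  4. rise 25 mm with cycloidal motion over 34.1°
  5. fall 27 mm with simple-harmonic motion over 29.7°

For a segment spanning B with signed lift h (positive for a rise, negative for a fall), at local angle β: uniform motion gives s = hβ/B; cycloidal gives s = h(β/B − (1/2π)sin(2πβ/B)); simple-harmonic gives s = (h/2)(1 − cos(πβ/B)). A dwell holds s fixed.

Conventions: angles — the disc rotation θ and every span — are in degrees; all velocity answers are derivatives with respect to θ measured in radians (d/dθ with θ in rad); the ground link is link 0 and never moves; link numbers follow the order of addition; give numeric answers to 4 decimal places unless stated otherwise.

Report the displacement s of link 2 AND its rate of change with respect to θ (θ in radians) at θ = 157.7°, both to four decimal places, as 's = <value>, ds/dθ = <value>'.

seg 1 [0°–146.1°] uniform, h=5: full span → s += 5 → s = 5.0000
seg 2 [146.1°–166.5°] cycloidal, h=15: θ=157.7° here. β=11.6, B=20.4. 15·(0.5686 − sin(2π·0.5686)/(2π)) = 9.5272 → s = 14.5272
velocity in seg [146.1°–166.5°] (cycloidal), θ in radians: β = 11.6° = 0.2025 rad, B = 20.4° = 0.3560 rad; ds/dθ = (h/B)(1 − cos(2πβ/B)) = (15/0.3560)(1 − cos(2π·0.5686)) = 80.402210 mm/rad

s = 14.5272, ds/dθ = 80.4022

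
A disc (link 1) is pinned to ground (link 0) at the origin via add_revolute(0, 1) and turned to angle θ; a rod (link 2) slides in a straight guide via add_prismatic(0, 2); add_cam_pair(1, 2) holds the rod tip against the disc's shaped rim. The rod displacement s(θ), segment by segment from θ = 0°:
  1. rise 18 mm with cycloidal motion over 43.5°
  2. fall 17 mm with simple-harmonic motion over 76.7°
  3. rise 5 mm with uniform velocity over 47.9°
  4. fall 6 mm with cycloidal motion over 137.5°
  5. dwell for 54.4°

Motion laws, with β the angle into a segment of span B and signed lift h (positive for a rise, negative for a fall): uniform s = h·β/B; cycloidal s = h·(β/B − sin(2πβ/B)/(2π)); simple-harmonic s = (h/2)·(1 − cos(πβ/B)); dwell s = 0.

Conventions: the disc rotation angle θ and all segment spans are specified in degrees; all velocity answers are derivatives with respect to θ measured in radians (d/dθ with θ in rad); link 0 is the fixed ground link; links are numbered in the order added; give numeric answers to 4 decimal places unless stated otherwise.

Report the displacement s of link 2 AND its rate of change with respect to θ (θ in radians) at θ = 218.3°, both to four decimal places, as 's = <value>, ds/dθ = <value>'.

segment 1 (0° to 43.5°, cycloidal, h = 18) is passed completely: s = 0.0000 + (18) = 18.0000
segment 2 (43.5° to 120.2°, simple-harmonic, h = -17) is passed completely: s = 18.0000 + (-17) = 1.0000
segment 3 (120.2° to 168.1°, uniform, h = 5) is passed completely: s = 1.0000 + (5) = 6.0000
θ = 218.3° falls in segment 4 (168.1° to 305.6°, cycloidal, h = -6): β = 218.3 − 168.1 = 50.2°, B = 137.5°; Δs = -6·(0.3651 − sin(2π·0.3651)/(2π)) = -1.4746; s = 6.0000 − 1.4746 = 4.5254
velocity in seg [168.1°–305.6°] (cycloidal), θ in radians: β = 50.2° = 0.8762 rad, B = 137.5° = 2.3998 rad; ds/dθ = (h/B)(1 − cos(2πβ/B)) = ((-6)/2.3998)(1 − cos(2π·0.3651)) = -4.154649 mm/rad

s = 4.5254, ds/dθ = -4.1546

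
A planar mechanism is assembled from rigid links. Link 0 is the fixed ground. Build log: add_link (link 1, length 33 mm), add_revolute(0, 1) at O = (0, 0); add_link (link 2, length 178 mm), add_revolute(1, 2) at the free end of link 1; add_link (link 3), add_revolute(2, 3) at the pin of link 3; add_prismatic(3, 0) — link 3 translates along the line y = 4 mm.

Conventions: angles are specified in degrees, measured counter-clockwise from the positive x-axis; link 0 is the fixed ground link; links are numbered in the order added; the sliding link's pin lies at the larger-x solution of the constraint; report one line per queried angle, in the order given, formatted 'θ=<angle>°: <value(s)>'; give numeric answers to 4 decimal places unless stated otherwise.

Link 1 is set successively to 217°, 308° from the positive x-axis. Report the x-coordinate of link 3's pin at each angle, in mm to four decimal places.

geometry: r = 33 mm, L = 178 mm, e = 4 mm
θ=217°: crank pin P = (r cos θ, r sin θ) = (-26.354972, -19.859896)
θ=217°: h = r sin θ − e = -19.859896 − 4 = -23.859896
θ=217°: x = r cos θ + √(L² − h²) = -26.354972 + 176.393609 = 150.038637
θ=308°: crank pin P = (r cos θ, r sin θ) = (20.316829, -26.004355)
θ=308°: h = r sin θ − e = -26.004355 − 4 = -30.004355
θ=308°: x = r cos θ + √(L² − h²) = 20.316829 + 175.452953 = 195.769782

θ=217°: 150.0386
θ=308°: 195.7698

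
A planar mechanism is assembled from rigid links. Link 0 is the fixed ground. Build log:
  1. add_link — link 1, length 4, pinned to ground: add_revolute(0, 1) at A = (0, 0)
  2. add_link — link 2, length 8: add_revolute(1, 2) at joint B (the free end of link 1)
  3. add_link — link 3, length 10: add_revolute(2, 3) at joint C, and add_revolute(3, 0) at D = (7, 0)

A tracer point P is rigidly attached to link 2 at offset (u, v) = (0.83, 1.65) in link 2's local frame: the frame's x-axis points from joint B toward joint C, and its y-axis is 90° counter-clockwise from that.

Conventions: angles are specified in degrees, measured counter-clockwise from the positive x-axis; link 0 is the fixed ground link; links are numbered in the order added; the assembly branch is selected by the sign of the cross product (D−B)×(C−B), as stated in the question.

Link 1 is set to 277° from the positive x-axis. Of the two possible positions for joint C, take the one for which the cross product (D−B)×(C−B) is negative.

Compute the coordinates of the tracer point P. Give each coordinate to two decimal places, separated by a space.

A=(0,0), D=(7.00,0)
B = A + 4.00·(cos277°, sin277°) = (0.4875, -3.9702)
|BD| = 7.6273
circle(B,8.00) ∩ circle(D,10.00): a=1.4537, h=7.8668
  candidates: C₊=(-2.3662,3.5035) cross=60.002; C₋=(5.8236,-9.9306) cross=-60.002
  branch - wants cross < 0 → take C=(5.8236,-9.9306) (cross=-60.002)
ex = (C−B)/|BC| = (0.6670,-0.7450); ey = (0.7450,0.6670)
P = B + 0.83·ex + 1.65·ey = (2.2704,-3.4880)

2.27 -3.49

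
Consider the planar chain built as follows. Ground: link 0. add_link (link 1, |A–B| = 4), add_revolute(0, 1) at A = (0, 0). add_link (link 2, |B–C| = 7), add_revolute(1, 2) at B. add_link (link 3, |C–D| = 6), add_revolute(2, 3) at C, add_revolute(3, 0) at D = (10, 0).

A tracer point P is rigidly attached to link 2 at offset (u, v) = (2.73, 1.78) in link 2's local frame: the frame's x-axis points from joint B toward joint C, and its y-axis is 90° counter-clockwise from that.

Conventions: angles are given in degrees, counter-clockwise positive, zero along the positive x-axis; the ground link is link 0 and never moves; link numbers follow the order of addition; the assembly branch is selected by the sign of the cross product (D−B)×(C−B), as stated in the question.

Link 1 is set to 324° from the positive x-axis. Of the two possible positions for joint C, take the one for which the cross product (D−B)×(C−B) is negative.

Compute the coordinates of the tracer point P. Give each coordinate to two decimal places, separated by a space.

A=(0,0), D=(10.00,0)
B = A + 4.00·(cos324°, sin324°) = (3.2361, -2.3511)
|BD| = 7.1609
circle(B,7.00) ∩ circle(D,6.00): a=4.4882, h=5.3718
  candidates: C₊=(5.7117,4.1965) cross=38.467; C₋=(9.2391,-5.9516) cross=-38.467
  branch - wants cross < 0 → take C=(9.2391,-5.9516) (cross=-38.467)
ex = (C−B)/|BC| = (0.8576,-0.5143); ey = (0.5143,0.8576)
P = B + 2.73·ex + 1.78·ey = (6.4928,-2.2288)

6.49 -2.23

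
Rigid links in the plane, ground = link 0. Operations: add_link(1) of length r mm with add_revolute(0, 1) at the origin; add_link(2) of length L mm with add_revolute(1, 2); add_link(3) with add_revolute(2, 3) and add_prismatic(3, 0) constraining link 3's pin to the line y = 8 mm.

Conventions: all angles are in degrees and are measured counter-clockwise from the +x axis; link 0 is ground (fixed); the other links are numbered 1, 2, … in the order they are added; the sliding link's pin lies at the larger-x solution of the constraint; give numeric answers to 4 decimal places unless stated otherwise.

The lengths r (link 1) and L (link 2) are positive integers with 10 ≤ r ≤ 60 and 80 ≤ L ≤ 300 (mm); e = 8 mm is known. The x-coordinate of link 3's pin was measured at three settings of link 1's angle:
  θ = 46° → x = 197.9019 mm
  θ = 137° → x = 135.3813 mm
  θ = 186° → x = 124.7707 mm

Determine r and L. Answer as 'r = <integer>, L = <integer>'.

constraint per measurement: (x − r cos θ)² + (r sin θ − e)² = L²
subtracting the θ₁ and θ₂ equations cancels the r² and L² terms:
r = (x₁² − x₂²) / (2[(x₁cos θ₁ + e sin θ₁) − (x₂cos θ₂ + e sin θ₂)]) = 44.0001 → r = 44
L² = (x₁ − r cos θ₁)² + (r sin θ₁ − e)² = 28561.0162 → L = 169.0000 → L = 169
check at θ₃=186°: x = 124.7707 (printed 124.7707) ✓

r = 44, L = 169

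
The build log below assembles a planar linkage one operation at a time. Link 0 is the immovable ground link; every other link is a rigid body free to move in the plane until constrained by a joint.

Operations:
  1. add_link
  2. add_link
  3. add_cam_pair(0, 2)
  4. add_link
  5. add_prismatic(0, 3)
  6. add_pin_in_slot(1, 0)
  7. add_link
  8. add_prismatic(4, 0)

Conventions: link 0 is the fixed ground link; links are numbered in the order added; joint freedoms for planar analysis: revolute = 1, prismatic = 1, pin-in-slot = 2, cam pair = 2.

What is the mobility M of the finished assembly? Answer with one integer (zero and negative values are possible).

link 0 = ground. State L|J1|J2 = 1|0|0
+link1  2|0|0
+link2  3|0|0
C(0,2) f=2→J2  3|0|1
+link3  4|0|1
P(0,3) f=1→J1  4|1|1
PS(1,0) f=2→J2  4|1|2
+link4  5|1|2
P(4,0) f=1→J1  5|2|2
M = 3(5−1)−2·2−2 = 12−4−2 = 6

M = 6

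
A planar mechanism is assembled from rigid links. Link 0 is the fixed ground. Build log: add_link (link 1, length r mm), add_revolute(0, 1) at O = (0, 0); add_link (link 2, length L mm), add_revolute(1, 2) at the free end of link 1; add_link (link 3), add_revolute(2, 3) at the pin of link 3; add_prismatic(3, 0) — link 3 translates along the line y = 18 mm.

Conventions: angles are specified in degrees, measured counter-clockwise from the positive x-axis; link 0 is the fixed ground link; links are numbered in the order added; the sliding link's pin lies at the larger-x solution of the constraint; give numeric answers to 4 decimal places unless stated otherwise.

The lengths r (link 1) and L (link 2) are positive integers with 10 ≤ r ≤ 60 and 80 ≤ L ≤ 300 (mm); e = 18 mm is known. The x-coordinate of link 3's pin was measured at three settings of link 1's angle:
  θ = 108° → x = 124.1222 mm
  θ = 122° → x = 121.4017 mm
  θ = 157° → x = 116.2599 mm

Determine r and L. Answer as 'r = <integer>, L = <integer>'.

constraint per measurement: (x − r cos θ)² + (r sin θ − e)² = L²
subtracting the θ₁ and θ₂ equations cancels the r² and L² terms:
r = (x₁² − x₂²) / (2[(x₁cos θ₁ + e sin θ₁) − (x₂cos θ₂ + e sin θ₂)]) = 11.9999 → r = 12
L² = (x₁ − r cos θ₁)² + (r sin θ₁ − e)² = 16384.0050 → L = 128.0000 → L = 128
check at θ₃=157°: x = 116.2599 (printed 116.2599) ✓

r = 12, L = 128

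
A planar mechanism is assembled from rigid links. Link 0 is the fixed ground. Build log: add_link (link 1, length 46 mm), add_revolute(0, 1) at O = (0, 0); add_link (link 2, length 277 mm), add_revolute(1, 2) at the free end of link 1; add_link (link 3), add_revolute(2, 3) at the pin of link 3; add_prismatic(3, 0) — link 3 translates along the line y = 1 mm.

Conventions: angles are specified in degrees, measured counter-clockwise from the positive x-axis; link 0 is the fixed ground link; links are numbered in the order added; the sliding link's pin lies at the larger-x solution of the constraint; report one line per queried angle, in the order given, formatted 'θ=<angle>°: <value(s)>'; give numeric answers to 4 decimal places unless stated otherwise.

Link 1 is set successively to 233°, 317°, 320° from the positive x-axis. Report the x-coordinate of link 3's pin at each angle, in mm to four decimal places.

geometry: r = 46 mm, L = 277 mm, e = 1 mm
θ=233°: crank pin P = (r cos θ, r sin θ) = (-27.683491, -36.737233)
θ=233°: h = r sin θ − e = -36.737233 − 1 = -37.737233
θ=233°: x = r cos θ + √(L² − h²) = -27.683491 + 274.417385 = 246.733894
θ=317°: crank pin P = (r cos θ, r sin θ) = (33.642270, -31.371925)
θ=317°: h = r sin θ − e = -31.371925 − 1 = -32.371925
θ=317°: x = r cos θ + √(L² − h²) = 33.642270 + 275.101906 = 308.744176
θ=320°: crank pin P = (r cos θ, r sin θ) = (35.238044, -29.568230)
θ=320°: h = r sin θ − e = -29.568230 − 1 = -30.568230
θ=320°: x = r cos θ + √(L² − h²) = 35.238044 + 275.308161 = 310.546205

θ=233°: 246.7339
θ=317°: 308.7442
θ=320°: 310.5462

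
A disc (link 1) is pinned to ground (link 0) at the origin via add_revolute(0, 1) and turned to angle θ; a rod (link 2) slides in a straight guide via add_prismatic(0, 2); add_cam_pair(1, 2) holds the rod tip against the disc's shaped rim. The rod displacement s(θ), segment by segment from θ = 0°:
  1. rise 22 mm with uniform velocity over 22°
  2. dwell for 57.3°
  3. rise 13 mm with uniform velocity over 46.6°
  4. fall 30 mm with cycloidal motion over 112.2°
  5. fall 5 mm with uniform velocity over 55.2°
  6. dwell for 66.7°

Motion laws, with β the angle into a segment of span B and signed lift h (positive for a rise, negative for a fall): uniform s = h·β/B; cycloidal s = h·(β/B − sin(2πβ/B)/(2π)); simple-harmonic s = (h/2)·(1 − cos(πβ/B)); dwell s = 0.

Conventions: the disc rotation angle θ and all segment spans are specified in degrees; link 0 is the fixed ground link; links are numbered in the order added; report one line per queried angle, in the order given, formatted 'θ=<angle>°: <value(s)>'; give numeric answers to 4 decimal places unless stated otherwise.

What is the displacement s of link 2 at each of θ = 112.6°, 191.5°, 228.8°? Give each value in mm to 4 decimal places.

segment 1 (0° to 22°, uniform, h = 22) is passed completely: s = 0.0000 + (22) = 22.0000
segment 2 (22° to 79.3°, dwell): s unchanged at 22.0000
θ = 112.6° falls in segment 3 (79.3° to 125.9°, uniform, h = 13): β = 112.6 − 79.3 = 33.3°, B = 46.6°; Δs = 13·33.3/46.6 = 9.2897; s = 22.0000 + 9.2897 = 31.2897
segment 3 (79.3° to 125.9°, uniform, h = 13) is passed completely: s = 22.0000 + (13) = 35.0000
θ = 191.5° falls in segment 4 (125.9° to 238.1°, cycloidal, h = -30): β = 191.5 − 125.9 = 65.6°, B = 112.2°; Δs = -30·(0.5847 − sin(2π·0.5847)/(2π)) = -19.9621; s = 35.0000 − 19.9621 = 15.0379
θ = 228.8° falls in segment 4 (125.9° to 238.1°, cycloidal, h = -30): β = 228.8 − 125.9 = 102.9°, B = 112.2°; Δs = -30·(0.9171 − sin(2π·0.9171)/(2π)) = -29.8891; s = 35.0000 − 29.8891 = 5.1109

θ=112.6°: 31.2897
θ=191.5°: 15.0379
θ=228.8°: 5.1109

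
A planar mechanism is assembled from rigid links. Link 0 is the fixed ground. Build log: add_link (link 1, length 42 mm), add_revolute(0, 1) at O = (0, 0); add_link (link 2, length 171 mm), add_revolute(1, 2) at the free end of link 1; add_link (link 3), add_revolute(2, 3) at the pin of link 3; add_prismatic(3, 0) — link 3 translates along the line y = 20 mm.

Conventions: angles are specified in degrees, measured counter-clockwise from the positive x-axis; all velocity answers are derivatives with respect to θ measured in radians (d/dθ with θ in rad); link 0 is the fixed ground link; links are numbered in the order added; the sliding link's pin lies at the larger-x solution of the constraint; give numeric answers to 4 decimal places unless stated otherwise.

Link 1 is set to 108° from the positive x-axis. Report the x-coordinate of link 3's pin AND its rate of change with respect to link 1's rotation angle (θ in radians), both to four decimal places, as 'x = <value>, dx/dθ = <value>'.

geometry: r = 42 mm, L = 171 mm, e = 20 mm
crank pin P = (r cos θ, r sin θ) = (-12.978714, 39.944374)
h = r sin θ − e = 39.944374 − 20 = 19.944374
x = r cos θ + √(L² − h²) = -12.978714 + 169.832924 = 156.854210
dx/dθ = −r sin θ − h·r cos θ/√(L² − h²) (θ in radians; h = 19.944374) = -38.420215

x = 156.8542, dx/dθ = -38.4202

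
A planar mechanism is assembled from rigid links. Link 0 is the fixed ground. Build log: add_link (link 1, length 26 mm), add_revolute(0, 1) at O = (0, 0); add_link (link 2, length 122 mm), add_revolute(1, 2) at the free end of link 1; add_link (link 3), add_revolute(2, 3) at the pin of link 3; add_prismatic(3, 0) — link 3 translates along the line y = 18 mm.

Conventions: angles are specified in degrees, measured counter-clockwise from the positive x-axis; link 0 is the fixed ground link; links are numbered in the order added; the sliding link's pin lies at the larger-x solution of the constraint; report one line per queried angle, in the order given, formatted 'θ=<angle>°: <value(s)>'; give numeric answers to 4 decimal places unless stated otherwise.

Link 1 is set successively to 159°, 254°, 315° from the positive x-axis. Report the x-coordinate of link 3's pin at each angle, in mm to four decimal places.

geometry: r = 26 mm, L = 122 mm, e = 18 mm
θ=159°: crank pin P = (r cos θ, r sin θ) = (-24.273091, 9.317567)
θ=159°: h = r sin θ − e = 9.317567 − 18 = -8.682433
θ=159°: x = r cos θ + √(L² − h²) = -24.273091 + 121.690654 = 97.417563
θ=254°: crank pin P = (r cos θ, r sin θ) = (-7.166571, -24.992804)
θ=254°: h = r sin θ − e = -24.992804 − 18 = -42.992804
θ=254°: x = r cos θ + √(L² − h²) = -7.166571 + 114.173634 = 107.007063
θ=315°: crank pin P = (r cos θ, r sin θ) = (18.384776, -18.384776)
θ=315°: h = r sin θ − e = -18.384776 − 18 = -36.384776
θ=315°: x = r cos θ + √(L² − h²) = 18.384776 + 116.448049 = 134.832825

θ=159°: 97.4176
θ=254°: 107.0071
θ=315°: 134.8328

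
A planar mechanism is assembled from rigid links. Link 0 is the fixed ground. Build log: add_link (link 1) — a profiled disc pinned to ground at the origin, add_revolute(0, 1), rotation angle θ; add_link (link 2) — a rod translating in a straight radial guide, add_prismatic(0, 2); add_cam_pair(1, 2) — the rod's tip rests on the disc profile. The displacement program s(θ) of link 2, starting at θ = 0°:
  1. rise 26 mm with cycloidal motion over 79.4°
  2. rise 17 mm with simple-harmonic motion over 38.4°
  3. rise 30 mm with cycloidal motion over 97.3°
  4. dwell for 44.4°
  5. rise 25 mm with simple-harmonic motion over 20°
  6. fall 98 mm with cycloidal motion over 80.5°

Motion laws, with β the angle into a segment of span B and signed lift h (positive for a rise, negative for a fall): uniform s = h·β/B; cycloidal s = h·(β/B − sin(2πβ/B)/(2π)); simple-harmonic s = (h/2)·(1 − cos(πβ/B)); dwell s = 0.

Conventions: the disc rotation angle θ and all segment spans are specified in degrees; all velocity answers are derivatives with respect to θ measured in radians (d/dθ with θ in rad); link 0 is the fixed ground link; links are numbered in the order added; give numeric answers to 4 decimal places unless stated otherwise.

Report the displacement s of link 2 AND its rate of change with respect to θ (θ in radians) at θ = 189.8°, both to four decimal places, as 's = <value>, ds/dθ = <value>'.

seg 1 [0°–79.4°] cycloidal, h=26: full span → s += 26 → s = 26.0000
seg 2 [79.4°–117.8°] simple-harmonic, h=17: full span → s += 17 → s = 43.0000
seg 3 [117.8°–215.1°] cycloidal, h=30: θ=189.8° here. β=72, B=97.3. 30·(0.7400 − sin(2π·0.7400)/(2π)) = 26.9646 → s = 69.9646
velocity in seg [117.8°–215.1°] (cycloidal), θ in radians: β = 72° = 1.2566 rad, B = 97.3° = 1.6982 rad; ds/dθ = (h/B)(1 − cos(2πβ/B)) = (30/1.6982)(1 − cos(2π·0.7400)) = 18.777224 mm/rad

s = 69.9646, ds/dθ = 18.7772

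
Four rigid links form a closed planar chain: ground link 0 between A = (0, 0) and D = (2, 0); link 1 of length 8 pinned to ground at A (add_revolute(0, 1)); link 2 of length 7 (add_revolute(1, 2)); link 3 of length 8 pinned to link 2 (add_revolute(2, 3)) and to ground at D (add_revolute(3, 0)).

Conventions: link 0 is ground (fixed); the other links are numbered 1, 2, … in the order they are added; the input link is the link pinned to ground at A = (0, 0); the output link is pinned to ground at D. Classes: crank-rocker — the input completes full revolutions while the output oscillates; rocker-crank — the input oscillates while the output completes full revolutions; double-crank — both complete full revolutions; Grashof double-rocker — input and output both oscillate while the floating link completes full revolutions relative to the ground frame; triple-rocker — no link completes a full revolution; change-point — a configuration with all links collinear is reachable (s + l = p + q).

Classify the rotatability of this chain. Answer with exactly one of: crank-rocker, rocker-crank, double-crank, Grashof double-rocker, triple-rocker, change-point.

lengths: ground=2, input=8, coupler=7, output=8
sorted: s=2 (shortest), l=8 (longest), p+q=15
s + l = 10 vs p + q = 15
s + l < p + q (Grashof) with shortest = ground link → double-crank

double-crank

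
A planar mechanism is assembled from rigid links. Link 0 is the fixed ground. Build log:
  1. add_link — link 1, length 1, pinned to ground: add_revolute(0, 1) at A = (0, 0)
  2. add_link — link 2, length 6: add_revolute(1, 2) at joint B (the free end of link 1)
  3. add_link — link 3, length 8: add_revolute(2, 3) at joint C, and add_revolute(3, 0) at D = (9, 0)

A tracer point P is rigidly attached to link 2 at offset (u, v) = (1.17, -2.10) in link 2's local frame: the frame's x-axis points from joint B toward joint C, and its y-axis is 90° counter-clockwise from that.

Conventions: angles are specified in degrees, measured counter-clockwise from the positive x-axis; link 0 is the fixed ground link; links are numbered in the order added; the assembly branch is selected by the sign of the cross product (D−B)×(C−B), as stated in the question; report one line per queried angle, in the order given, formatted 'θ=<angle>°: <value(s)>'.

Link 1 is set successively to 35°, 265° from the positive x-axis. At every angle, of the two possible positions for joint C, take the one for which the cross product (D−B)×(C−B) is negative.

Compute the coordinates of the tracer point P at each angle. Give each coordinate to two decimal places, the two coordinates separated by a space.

A=(0,0), D=(9.00,0)
θ=35°: B = A + 1.00·(cos35°, sin35°) = (0.8192, 0.5736)
θ=35°: |BD| = 8.2009
θ=35°: circle(B,6.00) ∩ circle(D,8.00): a=2.3933, h=5.5020
θ=35°:   candidates: C₊=(3.5914,5.8947) cross=45.121; C₋=(2.8218,-5.0823) cross=-45.121
θ=35°:   branch - wants cross < 0 → take C=(2.8218,-5.0823) (cross=-45.121)
θ=35°: ex = (C−B)/|BC| = (0.3338,-0.9427); ey = (0.9427,0.3338)
θ=35°: P = B + 1.17·ex + -2.10·ey = (-0.7699,-1.2303)
θ=265°: B = A + 1.00·(cos265°, sin265°) = (-0.0872, -0.9962)
θ=265°: |BD| = 9.1416
θ=265°: circle(B,6.00) ∩ circle(D,8.00): a=3.0393, h=5.1732
θ=265°:   candidates: C₊=(2.3703,4.4774) cross=47.292; C₋=(3.4978,-5.8074) cross=-47.292
θ=265°:   branch - wants cross < 0 → take C=(3.4978,-5.8074) (cross=-47.292)
θ=265°: ex = (C−B)/|BC| = (0.5975,-0.8019); ey = (0.8019,0.5975)
θ=265°: P = B + 1.17·ex + -2.10·ey = (-1.0720,-3.1891)

θ=35°: -0.77 -1.23
θ=265°: -1.07 -3.19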